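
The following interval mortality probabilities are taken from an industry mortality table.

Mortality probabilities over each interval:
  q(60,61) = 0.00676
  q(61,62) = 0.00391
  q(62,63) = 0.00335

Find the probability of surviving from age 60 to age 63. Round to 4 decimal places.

0.9860

The overall survival probability is (1 − 0.00676) × (1 − 0.00391) × (1 − 0.00335).
= 0.99324 × 0.99609 × 0.99665 = 0.986042.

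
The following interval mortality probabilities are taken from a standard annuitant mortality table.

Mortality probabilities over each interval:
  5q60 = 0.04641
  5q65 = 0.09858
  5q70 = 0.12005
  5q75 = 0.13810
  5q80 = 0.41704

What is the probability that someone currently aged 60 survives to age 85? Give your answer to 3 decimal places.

Chaining the interval survival probabilities: (1 − 0.04641) × (1 − 0.09858) × (1 − 0.12005) × (1 − 0.13810) × (1 − 0.41704).
= 0.95359 × 0.90142 × 0.87995 × 0.86190 × 0.58296 = 0.380052.

0.380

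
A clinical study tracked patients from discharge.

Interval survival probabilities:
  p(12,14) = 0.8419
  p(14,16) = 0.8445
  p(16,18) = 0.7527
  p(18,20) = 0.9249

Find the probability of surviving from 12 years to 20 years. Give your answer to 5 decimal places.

The overall survival probability is 0.8419 × 0.8445 × 0.7527 × 0.9249.
= 0.494968.

0.49497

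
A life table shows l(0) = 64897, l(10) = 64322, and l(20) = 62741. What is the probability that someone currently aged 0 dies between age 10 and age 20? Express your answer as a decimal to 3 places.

This is the probability of reaching 10 but not 20, conditional on being alive at 0: (l(10) − l(20)) / l(0).
= (64322 − 62741) / 64897 = 1581 / 64897 = 0.024362.

0.024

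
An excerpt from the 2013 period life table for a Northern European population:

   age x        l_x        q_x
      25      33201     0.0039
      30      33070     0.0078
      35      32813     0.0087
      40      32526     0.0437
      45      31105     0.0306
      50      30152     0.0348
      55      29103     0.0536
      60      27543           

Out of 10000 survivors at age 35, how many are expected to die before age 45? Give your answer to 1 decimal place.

520.5

The relevant probability is 1 − 31105/32813 = 0.052053.
Expected number = 10000 × 0.052053 = 520.5.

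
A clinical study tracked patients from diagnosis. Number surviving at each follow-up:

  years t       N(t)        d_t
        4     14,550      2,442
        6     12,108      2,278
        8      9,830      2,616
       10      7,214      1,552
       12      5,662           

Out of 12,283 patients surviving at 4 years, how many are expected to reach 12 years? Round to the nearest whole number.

The relevant probability is 5,662/14,550 = 0.389141.
Expected number = 12,283 × 0.389141 = 4780.

4780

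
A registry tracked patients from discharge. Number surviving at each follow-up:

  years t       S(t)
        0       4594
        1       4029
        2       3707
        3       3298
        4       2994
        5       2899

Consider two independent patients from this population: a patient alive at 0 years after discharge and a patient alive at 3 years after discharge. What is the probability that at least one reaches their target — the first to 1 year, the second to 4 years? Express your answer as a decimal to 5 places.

0.98866

p₁ = S(1)/S(0) = 4029/4594 = 0.877013; p₂ = S(4)/S(3) = 2994/3298 = 0.907823.
P(at least one) = 1 − (1−p₁)(1−p₂) = 1 − 0.122987 × 0.092177 = 0.988663.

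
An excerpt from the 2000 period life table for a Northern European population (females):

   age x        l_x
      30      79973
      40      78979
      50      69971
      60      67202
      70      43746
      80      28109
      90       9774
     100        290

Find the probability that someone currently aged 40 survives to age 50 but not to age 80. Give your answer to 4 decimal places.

0.5300

We want 10|30q40 = (l_50 − l_80)/l_40.
This is the probability of reaching 50 but not 80, conditional on being alive at 40: (l_50 − l_80) / l_40.
= (69971 − 28109) / 78979 = 41862 / 78979 = 0.530040.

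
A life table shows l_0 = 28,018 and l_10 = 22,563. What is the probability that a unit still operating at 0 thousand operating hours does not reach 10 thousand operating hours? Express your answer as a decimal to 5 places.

P(fail before 10 | operational at 0) = 1 − l_10/l_0 = 1 − 22,563/28,018 = (5,455)/28,018 = 0.194696.

0.19470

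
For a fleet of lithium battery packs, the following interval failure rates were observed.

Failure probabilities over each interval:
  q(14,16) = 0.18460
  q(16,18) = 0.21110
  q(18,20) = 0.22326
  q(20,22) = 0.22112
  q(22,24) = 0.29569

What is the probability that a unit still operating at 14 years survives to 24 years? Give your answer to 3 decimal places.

Chaining the interval survival probabilities: (1 − 0.18460) × (1 − 0.21110) × (1 − 0.22326) × (1 − 0.22112) × (1 − 0.29569).
= 0.81540 × 0.78890 × 0.77674 × 0.77888 × 0.70431 = 0.274096.

0.274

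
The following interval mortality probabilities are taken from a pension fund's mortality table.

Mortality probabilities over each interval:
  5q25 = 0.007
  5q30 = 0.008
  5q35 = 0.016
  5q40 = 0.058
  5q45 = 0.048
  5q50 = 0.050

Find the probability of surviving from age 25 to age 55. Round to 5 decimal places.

The overall survival probability is (1 − 0.007) × (1 − 0.008) × (1 − 0.016) × (1 − 0.058) × (1 − 0.048) × (1 − 0.050).
= 0.993 × 0.992 × 0.984 × 0.942 × 0.952 × 0.950 = 0.825786.

0.82579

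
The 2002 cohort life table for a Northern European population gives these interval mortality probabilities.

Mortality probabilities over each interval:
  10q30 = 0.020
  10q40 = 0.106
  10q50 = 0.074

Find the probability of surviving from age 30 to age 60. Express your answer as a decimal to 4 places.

Chaining the interval survival probabilities: (1 − 0.020) × (1 − 0.106) × (1 − 0.074).
= 0.980 × 0.894 × 0.926 = 0.811287.

0.8113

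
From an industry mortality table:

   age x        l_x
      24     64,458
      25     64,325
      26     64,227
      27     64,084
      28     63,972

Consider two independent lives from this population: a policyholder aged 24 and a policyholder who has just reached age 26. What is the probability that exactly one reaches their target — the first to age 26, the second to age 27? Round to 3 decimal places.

p₁ = l_26/l_24 = 64,227/64,458 = 0.996416; p₂ = l_27/l_26 = 64,084/64,227 = 0.997774.
P(exactly one) = p₁(1−p₂) + (1−p₁)p₂ = 0.002218 + 0.003576 = 0.005794.

0.006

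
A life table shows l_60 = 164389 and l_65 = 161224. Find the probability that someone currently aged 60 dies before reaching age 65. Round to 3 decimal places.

P(die before 65 | alive at 60) = 1 − l_65/l_60 = 1 − 161224/164389 = (3165)/164389 = 0.019253.

0.019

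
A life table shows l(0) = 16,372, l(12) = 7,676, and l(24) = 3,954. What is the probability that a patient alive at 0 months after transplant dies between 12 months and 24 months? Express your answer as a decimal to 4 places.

This is the probability of reaching 12 but not 24, conditional on being alive at 0: (l(12) − l(24)) / l(0).
= (7,676 − 3,954) / 16,372 = 3,722 / 16,372 = 0.227339.

0.2273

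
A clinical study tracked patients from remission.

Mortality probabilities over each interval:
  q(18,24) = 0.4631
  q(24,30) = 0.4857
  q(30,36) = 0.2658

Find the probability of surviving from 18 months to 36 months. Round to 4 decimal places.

0.2027

Chaining the interval survival probabilities: (1 − 0.4631) × (1 − 0.4857) × (1 − 0.2658).
= 0.5369 × 0.5143 × 0.7342 = 0.202733.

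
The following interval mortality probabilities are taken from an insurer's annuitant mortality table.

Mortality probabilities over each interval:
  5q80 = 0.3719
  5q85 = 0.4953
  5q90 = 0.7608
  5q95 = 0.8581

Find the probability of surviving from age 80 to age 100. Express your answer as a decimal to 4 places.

20p80 = (1 − 0.3719) × (1 − 0.4953) × (1 − 0.7608) × (1 − 0.8581).
= 0.6281 × 0.5047 × 0.2392 × 0.1419 = 0.010760.

0.0108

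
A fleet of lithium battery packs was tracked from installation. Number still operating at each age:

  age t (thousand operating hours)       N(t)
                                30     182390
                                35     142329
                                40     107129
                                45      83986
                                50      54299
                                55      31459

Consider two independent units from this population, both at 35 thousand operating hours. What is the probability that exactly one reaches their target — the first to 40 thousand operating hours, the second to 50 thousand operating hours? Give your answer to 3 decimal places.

p₁ = N(40)/N(35) = 107129/142329 = 0.752686; p₂ = N(50)/N(35) = 54299/142329 = 0.381503.
P(exactly one) = p₁(1−p₂) + (1−p₁)p₂ = 0.465534 + 0.094351 = 0.559885.

0.560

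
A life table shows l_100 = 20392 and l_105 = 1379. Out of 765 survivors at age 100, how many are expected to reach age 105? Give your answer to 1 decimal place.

51.7

The relevant probability is 1379/20392 = 0.067625.
Expected number = 765 × 0.067625 = 51.7.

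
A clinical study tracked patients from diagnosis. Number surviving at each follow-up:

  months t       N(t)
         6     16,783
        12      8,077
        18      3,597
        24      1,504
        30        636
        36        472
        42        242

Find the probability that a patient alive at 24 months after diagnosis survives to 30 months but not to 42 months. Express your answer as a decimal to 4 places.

0.2620

This is the probability of reaching 30 but not 42, conditional on being alive at 24: (N(30) − N(42)) / N(24).
= (636 − 242) / 1,504 = 394 / 1,504 = 0.261968.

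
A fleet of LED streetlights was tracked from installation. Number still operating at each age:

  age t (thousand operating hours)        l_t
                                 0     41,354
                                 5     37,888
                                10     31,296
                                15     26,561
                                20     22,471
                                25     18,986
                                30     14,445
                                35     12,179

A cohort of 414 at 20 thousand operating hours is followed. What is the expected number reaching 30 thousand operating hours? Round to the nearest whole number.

The relevant probability is 14,445/22,471 = 0.642829.
Expected number = 414 × 0.642829 = 266.

266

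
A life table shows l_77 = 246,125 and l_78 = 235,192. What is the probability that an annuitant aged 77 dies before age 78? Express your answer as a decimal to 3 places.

0.044

P(die before 78 | alive at 77) = 1 − l_78/l_77 = 1 − 235,192/246,125 = (10,933)/246,125 = 0.044421.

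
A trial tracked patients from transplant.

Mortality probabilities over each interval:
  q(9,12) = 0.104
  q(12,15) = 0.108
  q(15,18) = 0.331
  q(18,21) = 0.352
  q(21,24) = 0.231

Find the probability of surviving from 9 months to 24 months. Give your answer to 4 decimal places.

0.2664

The overall survival probability is (1 − 0.104) × (1 − 0.108) × (1 − 0.331) × (1 − 0.352) × (1 − 0.231).
= 0.896 × 0.892 × 0.669 × 0.648 × 0.769 = 0.266441.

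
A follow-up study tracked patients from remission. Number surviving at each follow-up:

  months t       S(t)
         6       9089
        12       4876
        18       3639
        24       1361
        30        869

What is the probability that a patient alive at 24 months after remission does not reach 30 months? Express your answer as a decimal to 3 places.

0.361

P(die before 30 | alive at 24) = 1 − S(30)/S(24) = 1 − 869/1361 = (492)/1361 = 0.361499.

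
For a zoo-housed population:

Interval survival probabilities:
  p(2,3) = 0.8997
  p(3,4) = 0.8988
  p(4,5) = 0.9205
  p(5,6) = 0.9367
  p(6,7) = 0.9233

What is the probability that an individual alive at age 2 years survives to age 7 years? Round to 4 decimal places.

0.6438

Chaining the interval survival probabilities: 0.8997 × 0.8988 × 0.9205 × 0.9367 × 0.9233.
= 0.643766.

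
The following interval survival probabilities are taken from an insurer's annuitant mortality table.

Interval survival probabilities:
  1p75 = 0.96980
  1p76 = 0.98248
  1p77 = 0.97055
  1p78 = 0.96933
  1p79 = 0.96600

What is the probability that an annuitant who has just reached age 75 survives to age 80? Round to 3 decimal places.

0.866

The overall survival probability is 0.96980 × 0.98248 × 0.97055 × 0.96933 × 0.96600.
= 0.865910.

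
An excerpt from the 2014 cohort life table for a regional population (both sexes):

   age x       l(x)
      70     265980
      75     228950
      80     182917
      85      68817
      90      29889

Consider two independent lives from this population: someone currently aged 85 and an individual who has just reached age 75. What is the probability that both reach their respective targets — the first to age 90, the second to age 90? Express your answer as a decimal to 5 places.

p₁ = l(90)/l(85) = 29889/68817 = 0.434326; p₂ = l(90)/l(75) = 29889/228950 = 0.130548.
P(both) = p₁ × p₂ = 0.434326 × 0.130548 = 0.056700.

0.05670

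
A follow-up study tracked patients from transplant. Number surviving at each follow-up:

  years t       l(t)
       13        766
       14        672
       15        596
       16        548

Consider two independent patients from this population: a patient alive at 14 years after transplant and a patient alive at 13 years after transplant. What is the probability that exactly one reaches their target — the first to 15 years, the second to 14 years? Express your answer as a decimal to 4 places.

0.2081

p₁ = l(15)/l(14) = 596/672 = 0.886905; p₂ = l(14)/l(13) = 672/766 = 0.877285.
P(exactly one) = p₁(1−p₂) + (1−p₁)p₂ = 0.108837 + 0.099217 = 0.208053.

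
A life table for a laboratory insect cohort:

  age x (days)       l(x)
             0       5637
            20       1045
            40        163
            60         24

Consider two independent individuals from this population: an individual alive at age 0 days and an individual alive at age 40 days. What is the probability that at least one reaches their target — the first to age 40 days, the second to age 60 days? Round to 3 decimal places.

p₁ = l(40)/l(0) = 163/5637 = 0.028916; p₂ = l(60)/l(40) = 24/163 = 0.147239.
P(at least one) = 1 − (1−p₁)(1−p₂) = 1 − 0.971084 × 0.852761 = 0.171897.

0.172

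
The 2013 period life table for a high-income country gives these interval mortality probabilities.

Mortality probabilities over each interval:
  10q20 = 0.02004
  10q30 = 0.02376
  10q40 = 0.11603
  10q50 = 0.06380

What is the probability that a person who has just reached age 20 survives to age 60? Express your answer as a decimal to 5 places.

0.79172

Survival from 20 to 60 is the product of surviving each interval: (1 − 0.02004) × (1 − 0.02376) × (1 − 0.11603) × (1 − 0.06380).
= 0.97996 × 0.97624 × 0.88397 × 0.93620 = 0.791719.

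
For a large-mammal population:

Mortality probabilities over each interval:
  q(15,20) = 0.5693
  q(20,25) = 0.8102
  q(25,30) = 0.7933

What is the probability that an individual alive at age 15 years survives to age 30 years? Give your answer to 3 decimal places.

The overall survival probability is (1 − 0.5693) × (1 − 0.8102) × (1 − 0.7933).
= 0.4307 × 0.1898 × 0.2067 = 0.016897.

0.017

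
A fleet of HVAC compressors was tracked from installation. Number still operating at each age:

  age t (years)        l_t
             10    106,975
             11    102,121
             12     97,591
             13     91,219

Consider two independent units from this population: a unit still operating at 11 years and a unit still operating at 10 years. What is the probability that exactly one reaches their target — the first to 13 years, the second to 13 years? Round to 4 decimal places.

0.2226

p₁ = l_13/l_11 = 91,219/102,121 = 0.893244; p₂ = l_13/l_10 = 91,219/106,975 = 0.852713.
P(exactly one) = p₁(1−p₂) + (1−p₁)p₂ = 0.131563 + 0.091032 = 0.222595.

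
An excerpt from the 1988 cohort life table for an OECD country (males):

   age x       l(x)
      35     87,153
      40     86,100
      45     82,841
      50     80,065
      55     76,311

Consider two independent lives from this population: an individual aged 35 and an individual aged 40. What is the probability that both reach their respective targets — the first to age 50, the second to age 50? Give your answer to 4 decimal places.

0.8543

p₁ = l(50)/l(35) = 80,065/87,153 = 0.918672; p₂ = l(50)/l(40) = 80,065/86,100 = 0.929907.
P(both) = p₁ × p₂ = 0.918672 × 0.929907 = 0.854280.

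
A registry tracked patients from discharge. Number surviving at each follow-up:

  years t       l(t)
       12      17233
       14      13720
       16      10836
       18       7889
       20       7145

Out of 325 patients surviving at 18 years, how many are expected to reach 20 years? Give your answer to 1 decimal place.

294.3

The relevant probability is 7145/7889 = 0.905691.
Expected number = 325 × 0.905691 = 294.3.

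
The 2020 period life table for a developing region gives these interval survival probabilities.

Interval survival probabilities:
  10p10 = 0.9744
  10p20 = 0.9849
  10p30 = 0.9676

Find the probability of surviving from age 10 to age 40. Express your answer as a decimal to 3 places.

0.929

30p10 = 0.9744 × 0.9849 × 0.9676.
= 0.928593.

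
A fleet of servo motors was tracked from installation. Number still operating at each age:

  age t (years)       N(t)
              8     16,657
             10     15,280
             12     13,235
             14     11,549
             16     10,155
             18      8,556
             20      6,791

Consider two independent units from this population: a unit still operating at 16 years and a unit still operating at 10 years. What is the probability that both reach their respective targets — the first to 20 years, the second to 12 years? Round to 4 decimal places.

p₁ = N(20)/N(16) = 6,791/10,155 = 0.668735; p₂ = N(12)/N(10) = 13,235/15,280 = 0.866165.
P(both) = p₁ × p₂ = 0.668735 × 0.866165 = 0.579235.

0.5792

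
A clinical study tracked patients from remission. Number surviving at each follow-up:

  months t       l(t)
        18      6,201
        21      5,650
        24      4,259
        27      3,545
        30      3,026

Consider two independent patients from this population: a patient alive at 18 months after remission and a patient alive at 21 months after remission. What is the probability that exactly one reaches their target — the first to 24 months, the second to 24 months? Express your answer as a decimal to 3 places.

0.405

p₁ = l(24)/l(18) = 4,259/6,201 = 0.686825; p₂ = l(24)/l(21) = 4,259/5,650 = 0.753805.
P(exactly one) = p₁(1−p₂) + (1−p₁)p₂ = 0.169093 + 0.236073 = 0.405166.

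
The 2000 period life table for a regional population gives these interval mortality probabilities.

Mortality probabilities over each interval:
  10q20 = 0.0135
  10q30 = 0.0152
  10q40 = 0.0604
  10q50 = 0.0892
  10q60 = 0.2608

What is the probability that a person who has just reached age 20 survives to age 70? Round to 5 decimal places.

Chaining the interval survival probabilities: (1 − 0.0135) × (1 − 0.0152) × (1 − 0.0604) × (1 − 0.0892) × (1 − 0.2608).
= 0.9865 × 0.9848 × 0.9396 × 0.9108 × 0.7392 = 0.614572.

0.61457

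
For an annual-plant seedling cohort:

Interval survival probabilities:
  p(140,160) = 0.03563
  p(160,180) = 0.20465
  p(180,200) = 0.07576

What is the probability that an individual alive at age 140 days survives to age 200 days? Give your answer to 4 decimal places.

0.0006

The overall survival probability is 0.03563 × 0.20465 × 0.07576.
= 0.000552.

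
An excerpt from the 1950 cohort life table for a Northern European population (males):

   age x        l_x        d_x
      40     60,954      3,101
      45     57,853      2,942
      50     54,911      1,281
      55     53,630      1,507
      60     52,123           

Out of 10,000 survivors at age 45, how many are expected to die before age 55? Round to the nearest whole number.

The relevant probability is 1 − 53,630/57,853 = 0.072995.
Expected number = 10,000 × 0.072995 = 730.

730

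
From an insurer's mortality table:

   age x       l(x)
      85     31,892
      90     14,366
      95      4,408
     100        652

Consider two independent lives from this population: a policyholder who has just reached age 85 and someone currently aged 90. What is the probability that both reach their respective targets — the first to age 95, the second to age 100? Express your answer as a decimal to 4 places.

p₁ = l(95)/l(85) = 4,408/31,892 = 0.138216; p₂ = l(100)/l(90) = 652/14,366 = 0.045385.
P(both) = p₁ × p₂ = 0.138216 × 0.045385 = 0.006273.

0.0063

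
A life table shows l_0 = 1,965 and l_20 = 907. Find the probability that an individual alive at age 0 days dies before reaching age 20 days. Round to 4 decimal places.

0.5384

P(die before 20 | alive at 0) = 1 − l_20/l_0 = 1 − 907/1,965 = (1,058)/1,965 = 0.538422.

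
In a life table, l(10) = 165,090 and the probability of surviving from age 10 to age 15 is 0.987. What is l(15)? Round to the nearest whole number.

l(15) = l(10) × p = 165,090 × 0.987 = 162944.

162944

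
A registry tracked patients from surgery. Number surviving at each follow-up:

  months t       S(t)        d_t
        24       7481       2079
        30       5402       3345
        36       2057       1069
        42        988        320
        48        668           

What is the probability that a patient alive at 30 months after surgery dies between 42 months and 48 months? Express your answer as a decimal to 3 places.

0.059

This is the probability of reaching 42 but not 48, conditional on being alive at 30: (S(42) − S(48)) / S(30).
= (988 − 668) / 5402 = 320 / 5402 = 0.059237.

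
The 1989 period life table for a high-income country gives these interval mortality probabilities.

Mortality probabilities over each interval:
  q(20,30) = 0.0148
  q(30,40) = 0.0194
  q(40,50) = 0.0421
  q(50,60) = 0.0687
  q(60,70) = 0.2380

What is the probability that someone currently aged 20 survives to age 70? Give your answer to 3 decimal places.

0.657

Chaining the interval survival probabilities: (1 − 0.0148) × (1 − 0.0194) × (1 − 0.0421) × (1 − 0.0687) × (1 − 0.2380).
= 0.9852 × 0.9806 × 0.9579 × 0.9313 × 0.7620 = 0.656721.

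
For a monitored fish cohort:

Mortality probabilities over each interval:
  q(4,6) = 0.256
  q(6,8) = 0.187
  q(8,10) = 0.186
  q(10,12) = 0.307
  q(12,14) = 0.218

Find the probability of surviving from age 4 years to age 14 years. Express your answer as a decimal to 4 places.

0.2668

Chaining the interval survival probabilities: (1 − 0.256) × (1 − 0.187) × (1 − 0.186) × (1 − 0.307) × (1 − 0.218).
= 0.744 × 0.813 × 0.814 × 0.693 × 0.782 = 0.266826.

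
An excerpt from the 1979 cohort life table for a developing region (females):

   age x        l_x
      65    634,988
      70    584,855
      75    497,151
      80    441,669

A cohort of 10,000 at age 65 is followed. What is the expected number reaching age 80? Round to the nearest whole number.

The relevant probability is 441,669/634,988 = 0.695555.
Expected number = 10,000 × 0.695555 = 6956.

6956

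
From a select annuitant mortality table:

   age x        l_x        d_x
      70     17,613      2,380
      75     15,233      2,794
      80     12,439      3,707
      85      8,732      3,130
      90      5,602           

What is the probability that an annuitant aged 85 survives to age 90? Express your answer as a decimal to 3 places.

We want 5p85 = l_90/l_85.
The conditional survival probability is l_90/l_85 = 5,602/8,732 = 0.641548.

0.642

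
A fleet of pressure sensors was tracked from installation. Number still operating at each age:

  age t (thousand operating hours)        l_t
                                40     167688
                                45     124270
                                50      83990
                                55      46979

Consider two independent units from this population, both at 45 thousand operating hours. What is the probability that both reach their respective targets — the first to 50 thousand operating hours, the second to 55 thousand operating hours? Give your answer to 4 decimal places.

p₁ = l_50/l_45 = 83990/124270 = 0.675867; p₂ = l_55/l_45 = 46979/124270 = 0.378040.
P(both) = p₁ × p₂ = 0.675867 × 0.378040 = 0.255505.

0.2555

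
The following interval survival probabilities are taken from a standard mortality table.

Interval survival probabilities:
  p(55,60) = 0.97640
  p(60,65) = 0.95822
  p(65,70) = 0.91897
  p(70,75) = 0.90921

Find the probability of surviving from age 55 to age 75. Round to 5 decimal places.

The overall survival probability is 0.97640 × 0.95822 × 0.91897 × 0.90921.
= 0.781733.

0.78173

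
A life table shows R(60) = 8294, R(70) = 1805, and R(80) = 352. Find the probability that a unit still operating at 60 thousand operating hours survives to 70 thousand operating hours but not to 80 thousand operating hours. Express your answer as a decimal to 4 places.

0.1752

This is the probability of reaching 70 but not 80, conditional on being operational at 60: (R(70) − R(80)) / R(60).
= (1805 − 352) / 8294 = 1453 / 8294 = 0.175187.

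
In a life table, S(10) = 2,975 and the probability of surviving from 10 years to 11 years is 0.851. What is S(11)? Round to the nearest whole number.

S(11) = S(10) × p = 2,975 × 0.851 = 2532.

2532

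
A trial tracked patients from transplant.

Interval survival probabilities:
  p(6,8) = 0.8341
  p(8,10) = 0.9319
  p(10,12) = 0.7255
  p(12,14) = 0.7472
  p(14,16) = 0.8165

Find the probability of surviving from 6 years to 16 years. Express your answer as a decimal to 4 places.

The overall survival probability is 0.8341 × 0.9319 × 0.7255 × 0.7472 × 0.8165.
= 0.344047.

0.3440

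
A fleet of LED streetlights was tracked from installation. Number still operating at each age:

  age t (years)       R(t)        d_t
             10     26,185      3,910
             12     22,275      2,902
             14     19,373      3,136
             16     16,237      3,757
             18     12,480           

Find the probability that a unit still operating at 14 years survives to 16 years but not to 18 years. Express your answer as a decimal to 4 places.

This is the probability of reaching 16 but not 18, conditional on being operational at 14: (R(16) − R(18)) / R(14).
= (16,237 − 12,480) / 19,373 = 3,757 / 19,373 = 0.193930.

0.1939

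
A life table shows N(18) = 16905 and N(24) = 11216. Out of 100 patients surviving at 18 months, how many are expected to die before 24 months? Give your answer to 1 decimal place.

33.7

The relevant probability is 1 − 11216/16905 = 0.336528.
Expected number = 100 × 0.336528 = 33.7.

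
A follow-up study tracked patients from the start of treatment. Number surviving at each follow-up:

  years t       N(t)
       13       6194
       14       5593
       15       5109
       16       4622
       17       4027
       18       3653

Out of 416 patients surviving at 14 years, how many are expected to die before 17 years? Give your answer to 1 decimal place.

116.5

The relevant probability is 1 − 4027/5593 = 0.279993.
Expected number = 416 × 0.279993 = 116.5.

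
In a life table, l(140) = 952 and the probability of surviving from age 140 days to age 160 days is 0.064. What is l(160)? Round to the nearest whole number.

61

l(160) = l(140) × p = 952 × 0.064 = 61.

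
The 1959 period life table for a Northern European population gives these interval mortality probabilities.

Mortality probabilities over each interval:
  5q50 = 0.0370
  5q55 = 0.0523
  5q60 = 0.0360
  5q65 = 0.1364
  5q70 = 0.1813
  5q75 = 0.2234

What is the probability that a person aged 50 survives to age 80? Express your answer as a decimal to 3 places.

0.483

Chaining the interval survival probabilities: (1 − 0.0370) × (1 − 0.0523) × (1 − 0.0360) × (1 − 0.1364) × (1 − 0.1813) × (1 − 0.2234).
= 0.9630 × 0.9477 × 0.9640 × 0.8636 × 0.8187 × 0.7766 = 0.483069.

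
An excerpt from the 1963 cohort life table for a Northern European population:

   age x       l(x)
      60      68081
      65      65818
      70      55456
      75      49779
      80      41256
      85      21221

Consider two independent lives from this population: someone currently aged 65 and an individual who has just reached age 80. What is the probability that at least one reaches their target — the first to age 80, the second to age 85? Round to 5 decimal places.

p₁ = l(80)/l(65) = 41256/65818 = 0.626819; p₂ = l(85)/l(80) = 21221/41256 = 0.514374.
P(at least one) = 1 − (1−p₁)(1−p₂) = 1 − 0.373181 × 0.485626 = 0.818774.

0.81877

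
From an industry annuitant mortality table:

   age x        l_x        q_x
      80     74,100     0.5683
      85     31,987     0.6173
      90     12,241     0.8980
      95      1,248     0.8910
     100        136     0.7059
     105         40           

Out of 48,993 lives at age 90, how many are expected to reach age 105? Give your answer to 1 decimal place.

160.1

The relevant probability is 40/12,241 = 0.003268.
Expected number = 48,993 × 0.003268 = 160.1.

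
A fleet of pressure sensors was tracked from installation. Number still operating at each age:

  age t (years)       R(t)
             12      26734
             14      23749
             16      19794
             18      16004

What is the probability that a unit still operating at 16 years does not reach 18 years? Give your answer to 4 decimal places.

0.1915

P(fail before 18 | operational at 16) = 1 − R(18)/R(16) = 1 − 16004/19794 = (3790)/19794 = 0.191472.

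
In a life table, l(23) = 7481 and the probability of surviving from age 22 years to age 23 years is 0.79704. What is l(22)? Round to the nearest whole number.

9386

l(22) = l(23) / p = 7481 / 0.79704 = 9386.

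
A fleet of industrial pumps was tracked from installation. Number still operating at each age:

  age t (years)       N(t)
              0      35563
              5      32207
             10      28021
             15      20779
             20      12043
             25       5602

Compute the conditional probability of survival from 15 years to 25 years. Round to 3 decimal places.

0.270

The conditional survival probability is N(25)/N(15) = 5602/20779 = 0.269599.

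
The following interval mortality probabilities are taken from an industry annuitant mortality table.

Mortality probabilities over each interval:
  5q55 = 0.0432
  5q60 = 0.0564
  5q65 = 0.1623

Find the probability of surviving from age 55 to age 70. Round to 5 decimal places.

The overall survival probability is (1 − 0.0432) × (1 − 0.0564) × (1 − 0.1623).
= 0.9568 × 0.9436 × 0.8377 = 0.756306.

0.75631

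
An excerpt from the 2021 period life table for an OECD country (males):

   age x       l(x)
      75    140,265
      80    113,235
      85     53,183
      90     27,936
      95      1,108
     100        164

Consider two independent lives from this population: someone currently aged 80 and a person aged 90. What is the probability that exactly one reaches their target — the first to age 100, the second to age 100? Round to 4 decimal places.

0.0073

p₁ = l(100)/l(80) = 164/113,235 = 0.001448; p₂ = l(100)/l(90) = 164/27,936 = 0.005871.
P(exactly one) = p₁(1−p₂) + (1−p₁)p₂ = 0.001439 + 0.005862 = 0.007302.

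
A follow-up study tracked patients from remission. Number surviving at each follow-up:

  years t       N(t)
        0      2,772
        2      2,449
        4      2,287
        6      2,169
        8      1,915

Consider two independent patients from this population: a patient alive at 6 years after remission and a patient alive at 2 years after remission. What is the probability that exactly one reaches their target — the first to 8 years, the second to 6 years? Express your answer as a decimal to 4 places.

0.2047

p₁ = N(8)/N(6) = 1,915/2,169 = 0.882895; p₂ = N(6)/N(2) = 2,169/2,449 = 0.885668.
P(exactly one) = p₁(1−p₂) + (1−p₁)p₂ = 0.100943 + 0.103716 = 0.204659.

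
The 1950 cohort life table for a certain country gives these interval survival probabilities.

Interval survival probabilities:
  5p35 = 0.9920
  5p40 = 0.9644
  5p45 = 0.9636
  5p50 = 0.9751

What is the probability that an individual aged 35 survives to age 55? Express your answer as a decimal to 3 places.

0.899

Chaining the interval survival probabilities: 0.9920 × 0.9644 × 0.9636 × 0.9751.
= 0.898907.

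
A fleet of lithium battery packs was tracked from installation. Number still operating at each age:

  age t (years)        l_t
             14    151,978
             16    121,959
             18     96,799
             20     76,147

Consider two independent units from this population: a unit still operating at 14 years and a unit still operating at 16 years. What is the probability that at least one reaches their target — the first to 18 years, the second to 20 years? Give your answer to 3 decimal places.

0.864

p₁ = l_18/l_14 = 96,799/151,978 = 0.636928; p₂ = l_20/l_16 = 76,147/121,959 = 0.624366.
P(at least one) = 1 − (1−p₁)(1−p₂) = 1 − 0.363072 × 0.375634 = 0.863618.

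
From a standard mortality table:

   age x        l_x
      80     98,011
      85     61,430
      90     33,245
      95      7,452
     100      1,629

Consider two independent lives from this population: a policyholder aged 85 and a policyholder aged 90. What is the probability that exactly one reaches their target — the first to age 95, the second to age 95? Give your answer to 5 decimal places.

0.29108

p₁ = l_95/l_85 = 7,452/61,430 = 0.121309; p₂ = l_95/l_90 = 7,452/33,245 = 0.224154.
P(exactly one) = p₁(1−p₂) + (1−p₁)p₂ = 0.094117 + 0.196962 = 0.291079.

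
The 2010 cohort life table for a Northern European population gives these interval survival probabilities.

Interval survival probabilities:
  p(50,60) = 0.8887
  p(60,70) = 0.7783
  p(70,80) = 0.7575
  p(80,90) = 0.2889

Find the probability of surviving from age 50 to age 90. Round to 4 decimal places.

0.1514

Survival from 50 to 90 is the product of surviving each interval: 0.8887 × 0.7783 × 0.7575 × 0.2889.
= 0.151367.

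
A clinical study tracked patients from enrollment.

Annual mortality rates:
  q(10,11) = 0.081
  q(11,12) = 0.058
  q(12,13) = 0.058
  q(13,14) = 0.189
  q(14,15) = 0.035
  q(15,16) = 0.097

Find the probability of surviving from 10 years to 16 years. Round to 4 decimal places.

Chaining the interval survival probabilities: (1 − 0.081) × (1 − 0.058) × (1 − 0.058) × (1 − 0.189) × (1 − 0.035) × (1 − 0.097).
= 0.919 × 0.942 × 0.942 × 0.811 × 0.965 × 0.903 = 0.576306.

0.5763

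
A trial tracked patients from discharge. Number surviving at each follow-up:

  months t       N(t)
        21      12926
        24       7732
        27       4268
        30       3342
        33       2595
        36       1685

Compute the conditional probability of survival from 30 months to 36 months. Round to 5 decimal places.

The conditional survival probability is N(36)/N(30) = 1685/3342 = 0.504189.

0.50419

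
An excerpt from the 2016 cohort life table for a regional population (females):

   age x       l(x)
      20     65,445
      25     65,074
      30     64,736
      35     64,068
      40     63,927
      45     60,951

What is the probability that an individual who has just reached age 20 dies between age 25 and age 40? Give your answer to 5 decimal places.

0.01753

This is the probability of reaching 25 but not 40, conditional on being alive at 20: (l(25) − l(40)) / l(20).
= (65,074 − 63,927) / 65,445 = 1,147 / 65,445 = 0.017526.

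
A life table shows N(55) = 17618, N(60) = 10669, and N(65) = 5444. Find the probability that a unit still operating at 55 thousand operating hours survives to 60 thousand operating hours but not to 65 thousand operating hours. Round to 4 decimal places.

0.2966

This is the probability of reaching 60 but not 65, conditional on being operational at 55: (N(60) − N(65)) / N(55).
= (10669 − 5444) / 17618 = 5225 / 17618 = 0.296572.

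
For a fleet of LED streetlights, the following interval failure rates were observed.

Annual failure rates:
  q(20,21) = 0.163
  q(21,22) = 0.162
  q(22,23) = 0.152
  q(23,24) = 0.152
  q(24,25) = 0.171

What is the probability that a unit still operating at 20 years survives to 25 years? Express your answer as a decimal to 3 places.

The overall survival probability is (1 − 0.163) × (1 − 0.162) × (1 − 0.152) × (1 − 0.152) × (1 − 0.171).
= 0.837 × 0.838 × 0.848 × 0.848 × 0.829 = 0.418134.

0.418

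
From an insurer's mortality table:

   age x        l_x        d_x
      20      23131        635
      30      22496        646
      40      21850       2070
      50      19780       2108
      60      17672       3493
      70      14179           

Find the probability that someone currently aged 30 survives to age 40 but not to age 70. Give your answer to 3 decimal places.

This is the probability of reaching 40 but not 70, conditional on being alive at 30: (l_40 − l_70) / l_30.
= (21850 − 14179) / 22496 = 7671 / 22496 = 0.340994.

0.341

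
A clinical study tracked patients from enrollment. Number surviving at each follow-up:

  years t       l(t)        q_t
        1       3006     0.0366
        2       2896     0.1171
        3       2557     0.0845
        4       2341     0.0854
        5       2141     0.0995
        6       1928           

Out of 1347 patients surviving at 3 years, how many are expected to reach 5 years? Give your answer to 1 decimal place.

The relevant probability is 2141/2557 = 0.837309.
Expected number = 1347 × 0.837309 = 1127.9.

1127.9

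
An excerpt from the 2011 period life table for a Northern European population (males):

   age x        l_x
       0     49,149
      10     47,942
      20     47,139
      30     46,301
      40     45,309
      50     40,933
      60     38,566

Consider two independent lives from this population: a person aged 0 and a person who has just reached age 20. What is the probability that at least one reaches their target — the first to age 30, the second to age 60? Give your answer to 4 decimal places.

p₁ = l_30/l_0 = 46,301/49,149 = 0.942054; p₂ = l_60/l_20 = 38,566/47,139 = 0.818134.
P(at least one) = 1 − (1−p₁)(1−p₂) = 1 − 0.057946 × 0.181866 = 0.989462.

0.9895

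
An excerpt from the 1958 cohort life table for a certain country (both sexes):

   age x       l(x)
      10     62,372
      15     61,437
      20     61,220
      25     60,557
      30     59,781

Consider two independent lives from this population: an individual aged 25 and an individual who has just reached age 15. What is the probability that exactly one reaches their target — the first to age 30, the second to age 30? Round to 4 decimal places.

p₁ = l(30)/l(25) = 59,781/60,557 = 0.987186; p₂ = l(30)/l(15) = 59,781/61,437 = 0.973046.
P(exactly one) = p₁(1−p₂) + (1−p₁)p₂ = 0.026609 + 0.012469 = 0.039077.

0.0391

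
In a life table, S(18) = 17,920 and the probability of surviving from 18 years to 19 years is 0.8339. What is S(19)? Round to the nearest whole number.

S(19) = S(18) × p = 17,920 × 0.8339 = 14943.

14943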